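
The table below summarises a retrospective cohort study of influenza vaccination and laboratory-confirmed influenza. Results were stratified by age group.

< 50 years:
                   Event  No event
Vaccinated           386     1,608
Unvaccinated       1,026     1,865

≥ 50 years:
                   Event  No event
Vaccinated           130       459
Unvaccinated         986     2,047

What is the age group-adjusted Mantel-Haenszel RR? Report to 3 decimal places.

0.582

RR_MH = Σ(aᵢ·n₀ᵢ/nᵢ) / Σ(cᵢ·n₁ᵢ/nᵢ), with n₁ᵢ = aᵢ+bᵢ (exposed), n₀ᵢ = cᵢ+dᵢ (unexposed), nᵢ = n₁ᵢ+n₀ᵢ.
Stratum 1 (< 50 years): n₁ = 1994, n₀ = 2891, n = 4885; a·n₀/n = 386·2891/4885 = 228.4393; c·n₁/n = 1026·1994/4885 = 418.8012
Stratum 2 (≥ 50 years): n₁ = 589, n₀ = 3033, n = 3622; a·n₀/n = 130·3033/3622 = 108.8597; c·n₁/n = 986·589/3622 = 160.3407
RR_MH = (228.4393 + 108.8597) / (418.8012 + 160.3407) = 337.2990 / 579.1419 = 0.58241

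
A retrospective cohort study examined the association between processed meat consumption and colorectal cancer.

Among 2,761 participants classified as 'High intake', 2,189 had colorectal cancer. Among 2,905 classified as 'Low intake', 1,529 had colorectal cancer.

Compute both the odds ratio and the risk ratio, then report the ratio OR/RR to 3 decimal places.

From the description: a = 2189, b = 572, c = 1529, d = 1376.
OR = (2189·1376)/(572·1529) = 3012064/874588 = 3.44398
Risk in exposed = 2189/2761 = 0.79283; risk in unexposed = 1529/2905 = 0.52633; RR = 1.50632
OR/RR = 3.44398 / 1.50632 = 2.28635
The outcome is not rare, so the OR lies further from 1 than the RR.

2.286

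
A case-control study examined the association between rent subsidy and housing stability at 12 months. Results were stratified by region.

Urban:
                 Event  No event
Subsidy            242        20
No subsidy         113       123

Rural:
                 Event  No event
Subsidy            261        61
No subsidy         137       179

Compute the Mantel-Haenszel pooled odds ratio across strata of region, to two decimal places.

OR_MH = Σ(aᵢdᵢ/nᵢ) / Σ(bᵢcᵢ/nᵢ), where nᵢ is the stratum total.
Stratum 1 (Urban): n = 498; a·d/n = 242·123/498 = 59.7711; b·c/n = 20·113/498 = 4.5382
Stratum 2 (Rural): n = 638; a·d/n = 261·179/638 = 73.2273; b·c/n = 61·137/638 = 13.0987
OR_MH = (59.7711 + 73.2273) / (4.5382 + 13.0987) = 132.9984 / 17.6369 = 7.54092

7.54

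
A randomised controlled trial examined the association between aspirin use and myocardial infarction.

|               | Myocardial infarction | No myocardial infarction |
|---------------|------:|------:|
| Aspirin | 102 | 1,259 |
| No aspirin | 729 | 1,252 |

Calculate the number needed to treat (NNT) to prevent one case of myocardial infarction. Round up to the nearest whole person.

4

Risk in treated group = 102/1361 = 0.07494; risk in control = 729/1981 = 0.36800.
Absolute risk reduction = 0.36800 − 0.07494 = 0.29305
NNT = 1 / ARR = 1 / 0.29305 = 3.412 → round up → 4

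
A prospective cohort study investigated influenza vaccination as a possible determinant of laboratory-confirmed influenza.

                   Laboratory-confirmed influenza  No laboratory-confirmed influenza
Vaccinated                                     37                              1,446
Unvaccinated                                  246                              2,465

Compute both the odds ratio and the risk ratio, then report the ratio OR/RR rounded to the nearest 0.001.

Cells: a = 37, b = 1446, c = 246, d = 2465.
OR = (37·2465)/(1446·246) = 91205/355716 = 0.25640
Risk in exposed = 37/1483 = 0.02495; risk in unexposed = 246/2711 = 0.09074; RR = 0.27495
OR/RR = 0.25640 / 0.27495 = 0.93252
The outcome is rare in both groups, so OR ≈ RR (ratio near 1).

0.933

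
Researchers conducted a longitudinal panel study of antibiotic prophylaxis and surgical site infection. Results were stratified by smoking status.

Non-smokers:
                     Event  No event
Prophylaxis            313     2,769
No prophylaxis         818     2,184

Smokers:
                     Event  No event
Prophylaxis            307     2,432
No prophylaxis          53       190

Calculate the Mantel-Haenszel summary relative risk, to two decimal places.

0.39

RR_MH = Σ(aᵢ·n₀ᵢ/nᵢ) / Σ(cᵢ·n₁ᵢ/nᵢ), with n₁ᵢ = aᵢ+bᵢ (exposed), n₀ᵢ = cᵢ+dᵢ (unexposed), nᵢ = n₁ᵢ+n₀ᵢ.
Stratum 1 (Non-smokers): n₁ = 3082, n₀ = 3002, n = 6084; a·n₀/n = 313·3002/6084 = 154.4421; c·n₁/n = 818·3082/6084 = 414.3780
Stratum 2 (Smokers): n₁ = 2739, n₀ = 243, n = 2982; a·n₀/n = 307·243/2982 = 25.0171; c·n₁/n = 53·2739/2982 = 48.6811
RR_MH = (154.4421 + 25.0171) / (414.3780 + 48.6811) = 179.4592 / 463.0591 = 0.38755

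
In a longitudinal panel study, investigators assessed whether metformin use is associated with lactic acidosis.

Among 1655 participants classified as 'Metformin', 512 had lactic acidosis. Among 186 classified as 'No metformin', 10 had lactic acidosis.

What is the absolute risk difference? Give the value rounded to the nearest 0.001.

0.256

From the description: a = 512, b = 1143, c = 10, d = 176.
Risk in exposed = 512/1655 = 0.309366; risk in unexposed = 10/186 = 0.053763.
Risk difference = 0.309366 − 0.053763 = 0.255602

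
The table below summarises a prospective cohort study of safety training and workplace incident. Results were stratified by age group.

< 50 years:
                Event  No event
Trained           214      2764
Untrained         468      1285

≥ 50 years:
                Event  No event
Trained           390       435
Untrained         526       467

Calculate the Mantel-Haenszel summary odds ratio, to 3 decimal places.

0.396

OR_MH = Σ(aᵢdᵢ/nᵢ) / Σ(bᵢcᵢ/nᵢ), where nᵢ is the stratum total.
Stratum 1 (< 50 years): n = 4731; a·d/n = 214·1285/4731 = 58.1251; b·c/n = 2764·468/4731 = 273.4204
Stratum 2 (≥ 50 years): n = 1818; a·d/n = 390·467/1818 = 100.1815; b·c/n = 435·526/1818 = 125.8581
OR_MH = (58.1251 + 100.1815) / (273.4204 + 125.8581) = 158.3067 / 399.2785 = 0.39648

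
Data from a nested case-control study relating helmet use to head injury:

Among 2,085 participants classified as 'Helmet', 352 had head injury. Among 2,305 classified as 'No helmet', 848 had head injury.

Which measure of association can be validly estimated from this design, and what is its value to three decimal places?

0.349

From the description: a = 352, b = 1733, c = 848, d = 1457.
This is a nested case-control study: participants were sampled on outcome status, so risks in the source population cannot be estimated directly — relative risk is not valid here. The odds ratio is the appropriate measure.
OR = (a·d)/(b·c) = (352 × 1457) / (1733 × 848) = 512864 / 1469584 = 0.34899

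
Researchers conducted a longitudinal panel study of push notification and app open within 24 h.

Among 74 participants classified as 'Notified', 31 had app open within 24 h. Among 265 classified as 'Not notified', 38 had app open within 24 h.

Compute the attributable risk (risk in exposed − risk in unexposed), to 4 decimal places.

0.2755

From the description: a = 31, b = 43, c = 38, d = 227.
Risk in exposed = 31/74 = 0.418919; risk in unexposed = 38/265 = 0.143396.
Risk difference = 0.418919 − 0.143396 = 0.275523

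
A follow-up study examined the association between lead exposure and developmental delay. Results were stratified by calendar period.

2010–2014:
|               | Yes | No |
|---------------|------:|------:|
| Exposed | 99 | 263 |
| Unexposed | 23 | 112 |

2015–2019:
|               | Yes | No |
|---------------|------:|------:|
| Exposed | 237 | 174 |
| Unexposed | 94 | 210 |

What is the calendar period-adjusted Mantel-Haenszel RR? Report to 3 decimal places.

1.803

RR_MH = Σ(aᵢ·n₀ᵢ/nᵢ) / Σ(cᵢ·n₁ᵢ/nᵢ), with n₁ᵢ = aᵢ+bᵢ (exposed), n₀ᵢ = cᵢ+dᵢ (unexposed), nᵢ = n₁ᵢ+n₀ᵢ.
Stratum 1 (2010–2014): n₁ = 362, n₀ = 135, n = 497; a·n₀/n = 99·135/497 = 26.8913; c·n₁/n = 23·362/497 = 16.7525
Stratum 2 (2015–2019): n₁ = 411, n₀ = 304, n = 715; a·n₀/n = 237·304/715 = 100.7664; c·n₁/n = 94·411/715 = 54.0336
RR_MH = (26.8913 + 100.7664) / (16.7525 + 54.0336) = 127.6578 / 70.7861 = 1.80343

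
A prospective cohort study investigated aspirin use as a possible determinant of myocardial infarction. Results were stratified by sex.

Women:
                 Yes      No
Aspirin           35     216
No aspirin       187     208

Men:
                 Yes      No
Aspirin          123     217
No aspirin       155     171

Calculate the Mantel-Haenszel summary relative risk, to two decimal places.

RR_MH = Σ(aᵢ·n₀ᵢ/nᵢ) / Σ(cᵢ·n₁ᵢ/nᵢ), with n₁ᵢ = aᵢ+bᵢ (exposed), n₀ᵢ = cᵢ+dᵢ (unexposed), nᵢ = n₁ᵢ+n₀ᵢ.
Stratum 1 (Women): n₁ = 251, n₀ = 395, n = 646; a·n₀/n = 35·395/646 = 21.4009; c·n₁/n = 187·251/646 = 72.6579
Stratum 2 (Men): n₁ = 340, n₀ = 326, n = 666; a·n₀/n = 123·326/666 = 60.2072; c·n₁/n = 155·340/666 = 79.1291
RR_MH = (21.4009 + 60.2072) / (72.6579 + 79.1291) = 81.6081 / 151.7870 = 0.53765

0.54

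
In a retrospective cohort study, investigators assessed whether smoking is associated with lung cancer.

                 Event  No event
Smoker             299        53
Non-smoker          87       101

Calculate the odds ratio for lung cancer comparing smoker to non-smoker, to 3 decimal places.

6.549

Cells: a = 299, b = 53, c = 87, d = 101.
OR = (a·d)/(b·c) = (299 × 101) / (53 × 87) = 30199 / 4611 = 6.54934
The odds of lung cancer are about 6.55 times as high in the smoker group.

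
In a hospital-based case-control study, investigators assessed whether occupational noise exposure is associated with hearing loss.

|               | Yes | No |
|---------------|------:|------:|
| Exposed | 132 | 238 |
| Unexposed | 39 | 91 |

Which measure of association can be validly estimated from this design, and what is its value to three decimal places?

1.294

Cells: a = 132, b = 238, c = 39, d = 91.
This is a hospital-based case-control study: participants were sampled on outcome status, so risks in the source population cannot be estimated directly — relative risk is not valid here. The odds ratio is the appropriate measure.
OR = (a·d)/(b·c) = (132 × 91) / (238 × 39) = 12012 / 9282 = 1.29412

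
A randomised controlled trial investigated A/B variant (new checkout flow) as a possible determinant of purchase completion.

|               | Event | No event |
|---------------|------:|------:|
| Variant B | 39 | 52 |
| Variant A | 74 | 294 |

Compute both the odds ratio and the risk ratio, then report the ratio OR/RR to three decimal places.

1.398

Cells: a = 39, b = 52, c = 74, d = 294.
OR = (39·294)/(52·74) = 11466/3848 = 2.97973
Risk in exposed = 39/91 = 0.42857; risk in unexposed = 74/368 = 0.20109; RR = 2.13127
OR/RR = 2.97973 / 2.13127 = 1.39810
The outcome is not rare, so the OR lies further from 1 than the RR.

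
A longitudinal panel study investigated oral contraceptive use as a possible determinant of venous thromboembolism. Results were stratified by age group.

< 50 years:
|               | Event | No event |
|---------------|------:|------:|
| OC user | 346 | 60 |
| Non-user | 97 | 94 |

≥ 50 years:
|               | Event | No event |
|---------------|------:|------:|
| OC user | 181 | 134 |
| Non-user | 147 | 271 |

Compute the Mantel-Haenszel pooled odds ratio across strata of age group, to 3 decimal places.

3.315

OR_MH = Σ(aᵢdᵢ/nᵢ) / Σ(bᵢcᵢ/nᵢ), where nᵢ is the stratum total.
Stratum 1 (< 50 years): n = 597; a·d/n = 346·94/597 = 54.4791; b·c/n = 60·97/597 = 9.7487
Stratum 2 (≥ 50 years): n = 733; a·d/n = 181·271/733 = 66.9181; b·c/n = 134·147/733 = 26.8731
OR_MH = (54.4791 + 66.9181) / (9.7487 + 26.8731) = 121.3972 / 36.6219 = 3.31488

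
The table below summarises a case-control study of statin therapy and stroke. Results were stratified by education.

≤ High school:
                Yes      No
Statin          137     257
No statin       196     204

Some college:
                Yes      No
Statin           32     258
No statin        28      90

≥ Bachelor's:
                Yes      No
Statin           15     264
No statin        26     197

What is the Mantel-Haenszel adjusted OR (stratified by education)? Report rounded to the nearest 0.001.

0.508

OR_MH = Σ(aᵢdᵢ/nᵢ) / Σ(bᵢcᵢ/nᵢ), where nᵢ is the stratum total.
Stratum 1 (≤ High school): n = 794; a·d/n = 137·204/794 = 35.1990; b·c/n = 257·196/794 = 63.4408
Stratum 2 (Some college): n = 408; a·d/n = 32·90/408 = 7.0588; b·c/n = 258·28/408 = 17.7059
Stratum 3 (≥ Bachelor's): n = 502; a·d/n = 15·197/502 = 5.8865; b·c/n = 264·26/502 = 13.6733
OR_MH = (35.1990 + 7.0588 + 5.8865) / (63.4408 + 17.7059 + 13.6733) = 48.1443 / 94.8200 = 0.50774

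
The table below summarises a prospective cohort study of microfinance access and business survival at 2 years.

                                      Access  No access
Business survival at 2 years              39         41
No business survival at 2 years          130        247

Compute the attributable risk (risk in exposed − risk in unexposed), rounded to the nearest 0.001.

Reading the table with exposure as columns: a = 39 (Access, case), b = 130 (Access, non-case), c = 41 (No access, case), d = 247.
Risk in exposed = 39/169 = 0.230769; risk in unexposed = 41/288 = 0.142361.
Risk difference = 0.230769 − 0.142361 = 0.088408

0.088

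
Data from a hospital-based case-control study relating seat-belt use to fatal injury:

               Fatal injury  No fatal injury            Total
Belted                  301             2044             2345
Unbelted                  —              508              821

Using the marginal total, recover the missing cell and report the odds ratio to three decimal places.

0.239

The missing cell is in the unexposed row: 821 − 508 = 313.
So a = 301, b = 2044, c = 313, d = 508.
OR = (a·d)/(b·c) = (301 × 508) / (2044 × 313) = 152908 / 639772 = 0.23900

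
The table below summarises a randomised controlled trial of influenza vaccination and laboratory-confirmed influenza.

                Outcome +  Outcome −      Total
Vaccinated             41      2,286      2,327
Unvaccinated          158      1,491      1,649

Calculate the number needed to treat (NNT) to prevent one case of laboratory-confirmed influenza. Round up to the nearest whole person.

Risk in treated group = 41/2327 = 0.01762; risk in control = 158/1649 = 0.09582.
Absolute risk reduction = 0.09582 − 0.01762 = 0.07820
NNT = 1 / ARR = 1 / 0.07820 = 12.788 → round up → 13

13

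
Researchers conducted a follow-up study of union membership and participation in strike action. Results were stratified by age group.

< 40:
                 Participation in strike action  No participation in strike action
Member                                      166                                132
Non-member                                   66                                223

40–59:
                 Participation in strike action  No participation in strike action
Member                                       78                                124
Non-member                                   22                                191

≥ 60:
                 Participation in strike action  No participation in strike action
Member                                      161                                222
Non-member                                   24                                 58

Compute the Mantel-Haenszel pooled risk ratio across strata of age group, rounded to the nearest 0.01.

2.35

RR_MH = Σ(aᵢ·n₀ᵢ/nᵢ) / Σ(cᵢ·n₁ᵢ/nᵢ), with n₁ᵢ = aᵢ+bᵢ (exposed), n₀ᵢ = cᵢ+dᵢ (unexposed), nᵢ = n₁ᵢ+n₀ᵢ.
Stratum 1 (< 40): n₁ = 298, n₀ = 289, n = 587; a·n₀/n = 166·289/587 = 81.7274; c·n₁/n = 66·298/587 = 33.5060
Stratum 2 (40–59): n₁ = 202, n₀ = 213, n = 415; a·n₀/n = 78·213/415 = 40.0337; c·n₁/n = 22·202/415 = 10.7084
Stratum 3 (≥ 60): n₁ = 383, n₀ = 82, n = 465; a·n₀/n = 161·82/465 = 28.3914; c·n₁/n = 24·383/465 = 19.7677
RR_MH = (81.7274 + 40.0337 + 28.3914) / (33.5060 + 10.7084 + 19.7677) = 150.1526 / 63.9821 = 2.34679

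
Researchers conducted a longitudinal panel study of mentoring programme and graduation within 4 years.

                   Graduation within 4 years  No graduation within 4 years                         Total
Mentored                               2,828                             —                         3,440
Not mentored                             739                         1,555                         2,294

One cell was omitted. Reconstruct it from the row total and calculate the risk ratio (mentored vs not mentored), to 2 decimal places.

The missing cell is in the exposed row: 3440 − 2828 = 612.
So a = 2828, b = 612, c = 739, d = 1555.
RR = [a/(a+b)] / [c/(c+d)] = (2828/3440) / (739/2294) = 0.82209/0.32214 = 2.55194

2.55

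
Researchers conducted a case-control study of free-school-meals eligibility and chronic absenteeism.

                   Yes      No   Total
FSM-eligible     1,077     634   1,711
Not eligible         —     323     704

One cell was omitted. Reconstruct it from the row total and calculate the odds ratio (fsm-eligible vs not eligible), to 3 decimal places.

The missing cell is in the unexposed row: 704 − 323 = 381.
So a = 1077, b = 634, c = 381, d = 323.
OR = (a·d)/(b·c) = (1077 × 323) / (634 × 381) = 347871 / 241554 = 1.44014

1.440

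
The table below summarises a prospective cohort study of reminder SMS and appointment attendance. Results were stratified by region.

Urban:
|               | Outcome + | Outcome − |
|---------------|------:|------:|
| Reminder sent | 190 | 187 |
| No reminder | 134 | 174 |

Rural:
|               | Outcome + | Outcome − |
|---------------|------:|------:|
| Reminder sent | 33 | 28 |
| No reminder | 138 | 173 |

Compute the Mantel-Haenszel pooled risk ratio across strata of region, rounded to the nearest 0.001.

RR_MH = Σ(aᵢ·n₀ᵢ/nᵢ) / Σ(cᵢ·n₁ᵢ/nᵢ), with n₁ᵢ = aᵢ+bᵢ (exposed), n₀ᵢ = cᵢ+dᵢ (unexposed), nᵢ = n₁ᵢ+n₀ᵢ.
Stratum 1 (Urban): n₁ = 377, n₀ = 308, n = 685; a·n₀/n = 190·308/685 = 85.4307; c·n₁/n = 134·377/685 = 73.7489
Stratum 2 (Rural): n₁ = 61, n₀ = 311, n = 372; a·n₀/n = 33·311/372 = 27.5887; c·n₁/n = 138·61/372 = 22.6290
RR_MH = (85.4307 + 27.5887) / (73.7489 + 22.6290) = 113.0194 / 96.3779 = 1.17267

1.173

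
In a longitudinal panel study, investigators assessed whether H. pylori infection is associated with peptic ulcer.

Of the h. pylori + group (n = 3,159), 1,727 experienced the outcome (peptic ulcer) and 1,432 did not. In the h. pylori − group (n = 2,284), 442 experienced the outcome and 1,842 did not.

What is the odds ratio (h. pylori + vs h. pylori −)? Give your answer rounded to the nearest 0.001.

From the description: a = 1727, b = 1432, c = 442, d = 1842.
OR = (a·d)/(b·c) = (1727 × 1842) / (1432 × 442) = 3181134 / 632944 = 5.02593
The odds of peptic ulcer are about 5.03 times as high in the h. pylori + group.

5.026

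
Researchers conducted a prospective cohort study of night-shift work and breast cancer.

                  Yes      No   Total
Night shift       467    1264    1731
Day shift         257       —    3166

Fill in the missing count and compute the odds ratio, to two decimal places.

The missing cell is in the unexposed row: 3166 − 257 = 2909.
So a = 467, b = 1264, c = 257, d = 2909.
OR = (a·d)/(b·c) = (467 × 2909) / (1264 × 257) = 1358503 / 324848 = 4.18197

4.18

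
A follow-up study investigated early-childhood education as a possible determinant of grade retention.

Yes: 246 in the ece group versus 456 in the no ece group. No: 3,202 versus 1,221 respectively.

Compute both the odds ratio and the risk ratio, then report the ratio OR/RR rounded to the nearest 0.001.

0.784

From the description: a = 246, b = 3202, c = 456, d = 1221.
OR = (246·1221)/(3202·456) = 300366/1460112 = 0.20571
Risk in exposed = 246/3448 = 0.07135; risk in unexposed = 456/1677 = 0.27191; RR = 0.26238
OR/RR = 0.20571 / 0.26238 = 0.78402
The outcome is not rare, so the OR lies further from 1 than the RR.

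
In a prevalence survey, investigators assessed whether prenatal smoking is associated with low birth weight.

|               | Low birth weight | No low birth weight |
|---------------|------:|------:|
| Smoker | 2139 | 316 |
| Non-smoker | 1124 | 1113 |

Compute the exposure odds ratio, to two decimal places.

6.70

Cells: a = 2139, b = 316, c = 1124, d = 1113.
OR = (a·d)/(b·c) = (2139 × 1113) / (316 × 1124) = 2380707 / 355184 = 6.70274
The odds of low birth weight are about 6.70 times as high in the smoker group.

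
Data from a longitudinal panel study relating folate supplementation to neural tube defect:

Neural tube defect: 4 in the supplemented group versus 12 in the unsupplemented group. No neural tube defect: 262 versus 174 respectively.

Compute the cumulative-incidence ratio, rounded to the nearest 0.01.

From the description: a = 4, b = 262, c = 12, d = 174.
Risk in exposed = 4/266 = 0.01504; risk in unexposed = 12/186 = 0.06452.
RR = 0.01504 / 0.06452 = 0.23308
The risk is 77% lower among the exposed than among the unexposed.

0.23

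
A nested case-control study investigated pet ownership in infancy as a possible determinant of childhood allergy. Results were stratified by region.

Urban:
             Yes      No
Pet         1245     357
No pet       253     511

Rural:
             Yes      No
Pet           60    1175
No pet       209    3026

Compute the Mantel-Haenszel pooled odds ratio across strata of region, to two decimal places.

OR_MH = Σ(aᵢdᵢ/nᵢ) / Σ(bᵢcᵢ/nᵢ), where nᵢ is the stratum total.
Stratum 1 (Urban): n = 2366; a·d/n = 1245·511/2366 = 268.8905; b·c/n = 357·253/2366 = 38.1746
Stratum 2 (Rural): n = 4470; a·d/n = 60·3026/4470 = 40.6174; b·c/n = 1175·209/4470 = 54.9385
OR_MH = (268.8905 + 40.6174) / (38.1746 + 54.9385) = 309.5080 / 93.1130 = 3.32400

3.32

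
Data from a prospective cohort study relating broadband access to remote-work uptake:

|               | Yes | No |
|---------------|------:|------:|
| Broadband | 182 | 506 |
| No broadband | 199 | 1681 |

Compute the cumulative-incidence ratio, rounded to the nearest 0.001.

Cells: a = 182, b = 506, c = 199, d = 1681.
Risk in exposed = 182/688 = 0.26453; risk in unexposed = 199/1880 = 0.10585.
RR = 0.26453 / 0.10585 = 2.49912
The risk among the exposed is 2.50 times that among the unexposed.

2.499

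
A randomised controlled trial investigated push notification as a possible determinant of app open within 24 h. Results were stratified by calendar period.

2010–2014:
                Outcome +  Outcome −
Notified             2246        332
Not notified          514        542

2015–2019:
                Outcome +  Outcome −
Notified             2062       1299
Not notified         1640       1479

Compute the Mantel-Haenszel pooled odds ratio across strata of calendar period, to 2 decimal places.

OR_MH = Σ(aᵢdᵢ/nᵢ) / Σ(bᵢcᵢ/nᵢ), where nᵢ is the stratum total.
Stratum 1 (2010–2014): n = 3634; a·d/n = 2246·542/3634 = 334.9840; b·c/n = 332·514/3634 = 46.9587
Stratum 2 (2015–2019): n = 6480; a·d/n = 2062·1479/6480 = 470.6324; b·c/n = 1299·1640/6480 = 328.7593
OR_MH = (334.9840 + 470.6324) / (46.9587 + 328.7593) = 805.6164 / 375.7180 = 2.14421

2.14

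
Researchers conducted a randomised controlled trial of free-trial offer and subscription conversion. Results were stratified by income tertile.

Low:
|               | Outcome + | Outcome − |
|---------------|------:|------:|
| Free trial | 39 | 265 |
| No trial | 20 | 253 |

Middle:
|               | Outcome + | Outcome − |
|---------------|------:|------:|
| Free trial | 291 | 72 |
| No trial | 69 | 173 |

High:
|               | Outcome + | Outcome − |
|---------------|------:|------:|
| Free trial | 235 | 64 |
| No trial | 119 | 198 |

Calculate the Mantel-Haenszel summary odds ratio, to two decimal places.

OR_MH = Σ(aᵢdᵢ/nᵢ) / Σ(bᵢcᵢ/nᵢ), where nᵢ is the stratum total.
Stratum 1 (Low): n = 577; a·d/n = 39·253/577 = 17.1005; b·c/n = 265·20/577 = 9.1854
Stratum 2 (Middle): n = 605; a·d/n = 291·173/605 = 83.2116; b·c/n = 72·69/605 = 8.2116
Stratum 3 (High): n = 616; a·d/n = 235·198/616 = 75.5357; b·c/n = 64·119/616 = 12.3636
OR_MH = (17.1005 + 83.2116 + 75.5357) / (9.1854 + 8.2116 + 12.3636) = 175.8478 / 29.7606 = 5.90874

5.91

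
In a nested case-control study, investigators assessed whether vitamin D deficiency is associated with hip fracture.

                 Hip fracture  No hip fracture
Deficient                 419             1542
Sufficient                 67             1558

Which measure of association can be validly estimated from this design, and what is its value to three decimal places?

Cells: a = 419, b = 1542, c = 67, d = 1558.
This is a nested case-control study: participants were sampled on outcome status, so risks in the source population cannot be estimated directly — relative risk is not valid here. The odds ratio is the appropriate measure.
OR = (a·d)/(b·c) = (419 × 1558) / (1542 × 67) = 652802 / 103314 = 6.31862

6.319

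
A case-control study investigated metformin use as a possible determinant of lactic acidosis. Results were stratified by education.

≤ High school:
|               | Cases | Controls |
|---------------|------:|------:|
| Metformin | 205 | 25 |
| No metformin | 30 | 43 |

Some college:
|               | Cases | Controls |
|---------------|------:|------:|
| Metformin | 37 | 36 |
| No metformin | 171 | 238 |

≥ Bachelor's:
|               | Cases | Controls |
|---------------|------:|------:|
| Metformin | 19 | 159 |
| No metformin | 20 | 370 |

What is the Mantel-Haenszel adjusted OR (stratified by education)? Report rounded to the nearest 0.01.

2.87

OR_MH = Σ(aᵢdᵢ/nᵢ) / Σ(bᵢcᵢ/nᵢ), where nᵢ is the stratum total.
Stratum 1 (≤ High school): n = 303; a·d/n = 205·43/303 = 29.0924; b·c/n = 25·30/303 = 2.4752
Stratum 2 (Some college): n = 482; a·d/n = 37·238/482 = 18.2697; b·c/n = 36·171/482 = 12.7718
Stratum 3 (≥ Bachelor's): n = 568; a·d/n = 19·370/568 = 12.3768; b·c/n = 159·20/568 = 5.5986
OR_MH = (29.0924 + 18.2697 + 12.3768) / (2.4752 + 12.7718 + 5.5986) = 59.7389 / 20.8456 = 2.86578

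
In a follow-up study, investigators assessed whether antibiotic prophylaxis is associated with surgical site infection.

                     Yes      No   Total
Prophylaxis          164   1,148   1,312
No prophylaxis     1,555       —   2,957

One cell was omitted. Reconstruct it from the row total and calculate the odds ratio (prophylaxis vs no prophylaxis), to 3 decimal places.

The missing cell is in the unexposed row: 2957 − 1555 = 1402.
So a = 164, b = 1148, c = 1555, d = 1402.
OR = (a·d)/(b·c) = (164 × 1402) / (1148 × 1555) = 229928 / 1785140 = 0.12880

0.129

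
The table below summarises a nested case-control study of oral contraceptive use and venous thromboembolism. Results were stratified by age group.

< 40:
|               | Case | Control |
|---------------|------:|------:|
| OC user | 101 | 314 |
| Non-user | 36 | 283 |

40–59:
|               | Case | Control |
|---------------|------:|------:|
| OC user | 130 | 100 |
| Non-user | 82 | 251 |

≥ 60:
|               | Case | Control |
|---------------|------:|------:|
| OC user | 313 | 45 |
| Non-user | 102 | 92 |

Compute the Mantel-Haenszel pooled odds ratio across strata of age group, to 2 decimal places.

OR_MH = Σ(aᵢdᵢ/nᵢ) / Σ(bᵢcᵢ/nᵢ), where nᵢ is the stratum total.
Stratum 1 (< 40): n = 734; a·d/n = 101·283/734 = 38.9414; b·c/n = 314·36/734 = 15.4005
Stratum 2 (40–59): n = 563; a·d/n = 130·251/563 = 57.9574; b·c/n = 100·82/563 = 14.5648
Stratum 3 (≥ 60): n = 552; a·d/n = 313·92/552 = 52.1667; b·c/n = 45·102/552 = 8.3152
OR_MH = (38.9414 + 57.9574 + 52.1667) / (15.4005 + 14.5648 + 8.3152) = 149.0655 / 38.2806 = 3.89402

3.89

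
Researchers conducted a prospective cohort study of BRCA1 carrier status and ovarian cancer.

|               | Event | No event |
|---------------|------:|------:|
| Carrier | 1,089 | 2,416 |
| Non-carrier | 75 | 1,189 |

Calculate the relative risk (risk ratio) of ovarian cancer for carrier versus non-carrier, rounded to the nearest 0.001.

5.236

Cells: a = 1089, b = 2416, c = 75, d = 1189.
Risk in exposed = 1089/3505 = 0.31070; risk in unexposed = 75/1264 = 0.05934.
RR = 0.31070 / 0.05934 = 5.23631
The risk among the exposed is 5.24 times that among the unexposed.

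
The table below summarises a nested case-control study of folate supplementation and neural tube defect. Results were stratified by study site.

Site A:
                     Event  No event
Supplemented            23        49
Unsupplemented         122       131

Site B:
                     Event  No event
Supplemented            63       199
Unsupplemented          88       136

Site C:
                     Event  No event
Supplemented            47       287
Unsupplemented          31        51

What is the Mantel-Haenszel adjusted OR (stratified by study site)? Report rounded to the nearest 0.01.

OR_MH = Σ(aᵢdᵢ/nᵢ) / Σ(bᵢcᵢ/nᵢ), where nᵢ is the stratum total.
Stratum 1 (Site A): n = 325; a·d/n = 23·131/325 = 9.2708; b·c/n = 49·122/325 = 18.3938
Stratum 2 (Site B): n = 486; a·d/n = 63·136/486 = 17.6296; b·c/n = 199·88/486 = 36.0329
Stratum 3 (Site C): n = 416; a·d/n = 47·51/416 = 5.7620; b·c/n = 287·31/416 = 21.3870
OR_MH = (9.2708 + 17.6296 + 5.7620) / (18.3938 + 36.0329 + 21.3870) = 32.6624 / 75.8138 = 0.43082

0.43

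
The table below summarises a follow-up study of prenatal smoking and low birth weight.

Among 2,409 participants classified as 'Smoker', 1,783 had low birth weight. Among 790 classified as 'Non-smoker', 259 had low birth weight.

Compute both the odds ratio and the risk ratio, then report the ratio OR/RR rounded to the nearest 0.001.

2.587

From the description: a = 1783, b = 626, c = 259, d = 531.
OR = (1783·531)/(626·259) = 946773/162134 = 5.83945
Risk in exposed = 1783/2409 = 0.74014; risk in unexposed = 259/790 = 0.32785; RR = 2.25757
OR/RR = 5.83945 / 2.25757 = 2.58660
The outcome is not rare, so the OR lies further from 1 than the RR.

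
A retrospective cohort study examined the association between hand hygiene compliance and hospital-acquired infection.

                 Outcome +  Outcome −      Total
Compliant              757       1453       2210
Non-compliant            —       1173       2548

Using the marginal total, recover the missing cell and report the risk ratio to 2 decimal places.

The missing cell is in the unexposed row: 2548 − 1173 = 1375.
So a = 757, b = 1453, c = 1375, d = 1173.
RR = [a/(a+b)] / [c/(c+d)] = (757/2210) / (1375/2548) = 0.34253/0.53964 = 0.63475

0.63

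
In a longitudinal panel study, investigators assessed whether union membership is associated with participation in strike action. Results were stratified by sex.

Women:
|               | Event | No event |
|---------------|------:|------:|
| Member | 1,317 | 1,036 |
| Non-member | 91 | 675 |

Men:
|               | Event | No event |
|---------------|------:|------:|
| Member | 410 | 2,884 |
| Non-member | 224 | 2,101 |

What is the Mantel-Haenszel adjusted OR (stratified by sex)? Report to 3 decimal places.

3.019

OR_MH = Σ(aᵢdᵢ/nᵢ) / Σ(bᵢcᵢ/nᵢ), where nᵢ is the stratum total.
Stratum 1 (Women): n = 3119; a·d/n = 1317·675/3119 = 285.0192; b·c/n = 1036·91/3119 = 30.2264
Stratum 2 (Men): n = 5619; a·d/n = 410·2101/5619 = 153.3031; b·c/n = 2884·224/5619 = 114.9699
OR_MH = (285.0192 + 153.3031) / (30.2264 + 114.9699) = 438.3223 / 145.1963 = 3.01883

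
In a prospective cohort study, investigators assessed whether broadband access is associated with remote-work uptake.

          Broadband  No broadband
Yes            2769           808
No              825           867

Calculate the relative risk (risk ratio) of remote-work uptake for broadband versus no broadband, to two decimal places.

Reading the table with exposure as columns: a = 2769 (Broadband, case), b = 825 (Broadband, non-case), c = 808 (No broadband, case), d = 867.
Risk in exposed = 2769/3594 = 0.77045; risk in unexposed = 808/1675 = 0.48239.
RR = 0.77045 / 0.48239 = 1.59716
The risk among the exposed is 1.60 times that among the unexposed.

1.60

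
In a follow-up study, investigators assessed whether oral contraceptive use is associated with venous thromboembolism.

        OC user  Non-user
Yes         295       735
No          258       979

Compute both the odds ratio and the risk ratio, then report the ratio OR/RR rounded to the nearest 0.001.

1.224

Reading the table with exposure as columns: a = 295 (OC user, case), b = 258 (OC user, non-case), c = 735 (Non-user, case), d = 979.
OR = (295·979)/(258·735) = 288805/189630 = 1.52299
Risk in exposed = 295/553 = 0.53345; risk in unexposed = 735/1714 = 0.42882; RR = 1.24400
OR/RR = 1.52299 / 1.24400 = 1.22427
The outcome is not rare, so the OR lies further from 1 than the RR.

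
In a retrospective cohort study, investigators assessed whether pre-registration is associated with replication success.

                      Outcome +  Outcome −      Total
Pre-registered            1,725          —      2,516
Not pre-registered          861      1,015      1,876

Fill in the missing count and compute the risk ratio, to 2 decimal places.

The missing cell is in the exposed row: 2516 − 1725 = 791.
So a = 1725, b = 791, c = 861, d = 1015.
RR = [a/(a+b)] / [c/(c+d)] = (1725/2516) / (861/1876) = 0.68561/0.45896 = 1.49385

1.49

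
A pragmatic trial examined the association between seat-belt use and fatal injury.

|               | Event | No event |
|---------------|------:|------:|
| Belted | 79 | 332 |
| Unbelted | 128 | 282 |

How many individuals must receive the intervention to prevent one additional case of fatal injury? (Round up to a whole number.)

Risk in treated group = 79/411 = 0.19221; risk in control = 128/410 = 0.31220.
Absolute risk reduction = 0.31220 − 0.19221 = 0.11998
NNT = 1 / ARR = 1 / 0.11998 = 8.335 → round up → 9

9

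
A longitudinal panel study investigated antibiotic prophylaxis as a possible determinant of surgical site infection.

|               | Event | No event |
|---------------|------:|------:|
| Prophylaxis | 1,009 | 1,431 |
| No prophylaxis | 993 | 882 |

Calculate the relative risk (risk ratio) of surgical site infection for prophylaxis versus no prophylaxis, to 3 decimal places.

Cells: a = 1009, b = 1431, c = 993, d = 882.
Risk in exposed = 1009/2440 = 0.41352; risk in unexposed = 993/1875 = 0.52960.
RR = 0.41352 / 0.52960 = 0.78082
The risk is 22% lower among the exposed than among the unexposed.

0.781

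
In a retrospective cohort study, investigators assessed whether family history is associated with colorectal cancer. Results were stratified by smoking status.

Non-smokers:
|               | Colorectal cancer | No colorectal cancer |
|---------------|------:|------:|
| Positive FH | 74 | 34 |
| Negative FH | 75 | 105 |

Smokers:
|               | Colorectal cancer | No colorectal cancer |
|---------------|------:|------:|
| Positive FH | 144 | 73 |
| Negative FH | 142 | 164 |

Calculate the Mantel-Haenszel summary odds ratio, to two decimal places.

OR_MH = Σ(aᵢdᵢ/nᵢ) / Σ(bᵢcᵢ/nᵢ), where nᵢ is the stratum total.
Stratum 1 (Non-smokers): n = 288; a·d/n = 74·105/288 = 26.9792; b·c/n = 34·75/288 = 8.8542
Stratum 2 (Smokers): n = 523; a·d/n = 144·164/523 = 45.1549; b·c/n = 73·142/523 = 19.8203
OR_MH = (26.9792 + 45.1549) / (8.8542 + 19.8203) = 72.1340 / 28.6744 = 2.51562

2.52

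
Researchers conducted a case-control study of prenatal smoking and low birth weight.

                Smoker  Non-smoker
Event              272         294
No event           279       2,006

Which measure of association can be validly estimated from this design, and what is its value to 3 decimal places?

Reading the table with exposure as columns: a = 272 (Smoker, case), b = 279 (Smoker, non-case), c = 294 (Non-smoker, case), d = 2006.
This is a case-control study: participants were sampled on outcome status, so risks in the source population cannot be estimated directly — relative risk is not valid here. The odds ratio is the appropriate measure.
OR = (a·d)/(b·c) = (272 × 2006) / (279 × 294) = 545632 / 82026 = 6.65194

6.652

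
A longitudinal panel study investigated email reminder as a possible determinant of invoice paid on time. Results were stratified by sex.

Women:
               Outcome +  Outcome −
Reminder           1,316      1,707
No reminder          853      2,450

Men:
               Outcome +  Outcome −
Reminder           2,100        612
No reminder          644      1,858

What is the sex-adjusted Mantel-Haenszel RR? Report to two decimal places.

RR_MH = Σ(aᵢ·n₀ᵢ/nᵢ) / Σ(cᵢ·n₁ᵢ/nᵢ), with n₁ᵢ = aᵢ+bᵢ (exposed), n₀ᵢ = cᵢ+dᵢ (unexposed), nᵢ = n₁ᵢ+n₀ᵢ.
Stratum 1 (Women): n₁ = 3023, n₀ = 3303, n = 6326; a·n₀/n = 1316·3303/6326 = 687.1242; c·n₁/n = 853·3023/6326 = 407.6224
Stratum 2 (Men): n₁ = 2712, n₀ = 2502, n = 5214; a·n₀/n = 2100·2502/5214 = 1007.7100; c·n₁/n = 644·2712/5214 = 334.9689
RR_MH = (687.1242 + 1007.7100) / (407.6224 + 334.9689) = 1694.8343 / 742.5913 = 2.28232

2.28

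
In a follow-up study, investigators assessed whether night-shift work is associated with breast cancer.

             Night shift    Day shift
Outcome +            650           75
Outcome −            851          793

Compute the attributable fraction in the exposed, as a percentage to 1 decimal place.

80.0

Reading the table with exposure as columns: a = 650 (Night shift, case), b = 851 (Night shift, non-case), c = 75 (Day shift, case), d = 793.
Risk in exposed = 650/1501 = 0.43304; risk in unexposed = 75/868 = 0.08641.
RR = 0.43304/0.08641 = 5.01177
AR% = (RR − 1)/RR × 100 = (5.01177 − 1)/5.01177 × 100 = 80.0470%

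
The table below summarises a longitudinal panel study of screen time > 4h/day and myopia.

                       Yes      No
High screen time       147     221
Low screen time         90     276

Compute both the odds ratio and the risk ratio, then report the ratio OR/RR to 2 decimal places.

1.26

Cells: a = 147, b = 221, c = 90, d = 276.
OR = (147·276)/(221·90) = 40572/19890 = 2.03982
Risk in exposed = 147/368 = 0.39946; risk in unexposed = 90/366 = 0.24590; RR = 1.62446
OR/RR = 2.03982 / 1.62446 = 1.25569
The outcome is not rare, so the OR lies further from 1 than the RR.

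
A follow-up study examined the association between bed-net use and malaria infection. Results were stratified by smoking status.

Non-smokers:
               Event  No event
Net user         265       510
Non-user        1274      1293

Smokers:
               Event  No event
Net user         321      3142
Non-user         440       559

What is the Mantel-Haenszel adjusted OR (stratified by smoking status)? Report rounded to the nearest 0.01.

0.28

OR_MH = Σ(aᵢdᵢ/nᵢ) / Σ(bᵢcᵢ/nᵢ), where nᵢ is the stratum total.
Stratum 1 (Non-smokers): n = 3342; a·d/n = 265·1293/3342 = 102.5269; b·c/n = 510·1274/3342 = 194.4165
Stratum 2 (Smokers): n = 4462; a·d/n = 321·559/4462 = 40.2149; b·c/n = 3142·440/4462 = 309.8342
OR_MH = (102.5269 + 40.2149) / (194.4165 + 309.8342) = 142.7419 / 504.2507 = 0.28308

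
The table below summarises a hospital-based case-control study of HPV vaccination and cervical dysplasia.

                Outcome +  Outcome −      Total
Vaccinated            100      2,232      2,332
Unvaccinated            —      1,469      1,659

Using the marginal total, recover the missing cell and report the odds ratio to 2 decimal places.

0.35

The missing cell is in the unexposed row: 1659 − 1469 = 190.
So a = 100, b = 2232, c = 190, d = 1469.
OR = (a·d)/(b·c) = (100 × 1469) / (2232 × 190) = 146900 / 424080 = 0.34640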